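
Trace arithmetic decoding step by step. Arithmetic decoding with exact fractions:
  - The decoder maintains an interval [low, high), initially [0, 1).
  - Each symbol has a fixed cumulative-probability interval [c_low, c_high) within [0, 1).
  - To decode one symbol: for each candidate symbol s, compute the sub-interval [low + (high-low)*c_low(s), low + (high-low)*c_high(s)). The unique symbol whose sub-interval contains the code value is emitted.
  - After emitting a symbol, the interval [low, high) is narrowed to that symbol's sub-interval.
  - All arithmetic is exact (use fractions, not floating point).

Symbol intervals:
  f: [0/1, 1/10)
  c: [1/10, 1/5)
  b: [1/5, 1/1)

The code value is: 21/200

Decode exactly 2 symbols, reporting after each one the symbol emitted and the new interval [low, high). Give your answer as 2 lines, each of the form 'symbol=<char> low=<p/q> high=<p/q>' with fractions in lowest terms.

Answer: symbol=c low=1/10 high=1/5
symbol=f low=1/10 high=11/100

Derivation:
Step 1: interval [0/1, 1/1), width = 1/1 - 0/1 = 1/1
  'f': [0/1 + 1/1*0/1, 0/1 + 1/1*1/10) = [0/1, 1/10)
  'c': [0/1 + 1/1*1/10, 0/1 + 1/1*1/5) = [1/10, 1/5) <- contains code 21/200
  'b': [0/1 + 1/1*1/5, 0/1 + 1/1*1/1) = [1/5, 1/1)
  emit 'c', narrow to [1/10, 1/5)
Step 2: interval [1/10, 1/5), width = 1/5 - 1/10 = 1/10
  'f': [1/10 + 1/10*0/1, 1/10 + 1/10*1/10) = [1/10, 11/100) <- contains code 21/200
  'c': [1/10 + 1/10*1/10, 1/10 + 1/10*1/5) = [11/100, 3/25)
  'b': [1/10 + 1/10*1/5, 1/10 + 1/10*1/1) = [3/25, 1/5)
  emit 'f', narrow to [1/10, 11/100)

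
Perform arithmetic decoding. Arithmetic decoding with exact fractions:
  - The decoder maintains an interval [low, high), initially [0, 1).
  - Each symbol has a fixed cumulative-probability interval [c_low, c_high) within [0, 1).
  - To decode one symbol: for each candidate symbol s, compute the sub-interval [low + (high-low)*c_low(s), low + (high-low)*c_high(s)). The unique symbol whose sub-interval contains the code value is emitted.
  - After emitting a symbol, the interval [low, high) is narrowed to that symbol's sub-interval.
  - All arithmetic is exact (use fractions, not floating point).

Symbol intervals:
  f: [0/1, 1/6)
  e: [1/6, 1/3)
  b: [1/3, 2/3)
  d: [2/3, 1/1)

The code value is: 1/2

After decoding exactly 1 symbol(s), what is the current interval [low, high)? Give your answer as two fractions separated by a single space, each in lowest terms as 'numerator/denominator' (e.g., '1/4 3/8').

Answer: 1/3 2/3

Derivation:
Step 1: interval [0/1, 1/1), width = 1/1 - 0/1 = 1/1
  'f': [0/1 + 1/1*0/1, 0/1 + 1/1*1/6) = [0/1, 1/6)
  'e': [0/1 + 1/1*1/6, 0/1 + 1/1*1/3) = [1/6, 1/3)
  'b': [0/1 + 1/1*1/3, 0/1 + 1/1*2/3) = [1/3, 2/3) <- contains code 1/2
  'd': [0/1 + 1/1*2/3, 0/1 + 1/1*1/1) = [2/3, 1/1)
  emit 'b', narrow to [1/3, 2/3)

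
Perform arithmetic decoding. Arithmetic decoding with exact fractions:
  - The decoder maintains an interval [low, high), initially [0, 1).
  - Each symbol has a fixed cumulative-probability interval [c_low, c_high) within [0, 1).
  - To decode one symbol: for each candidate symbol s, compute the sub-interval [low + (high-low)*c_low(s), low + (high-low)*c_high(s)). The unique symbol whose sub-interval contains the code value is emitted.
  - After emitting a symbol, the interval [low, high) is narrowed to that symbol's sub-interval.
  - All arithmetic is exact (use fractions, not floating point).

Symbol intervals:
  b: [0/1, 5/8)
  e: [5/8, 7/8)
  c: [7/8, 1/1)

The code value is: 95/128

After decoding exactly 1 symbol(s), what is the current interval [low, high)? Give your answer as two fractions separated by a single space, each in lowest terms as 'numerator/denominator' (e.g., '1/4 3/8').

Answer: 5/8 7/8

Derivation:
Step 1: interval [0/1, 1/1), width = 1/1 - 0/1 = 1/1
  'b': [0/1 + 1/1*0/1, 0/1 + 1/1*5/8) = [0/1, 5/8)
  'e': [0/1 + 1/1*5/8, 0/1 + 1/1*7/8) = [5/8, 7/8) <- contains code 95/128
  'c': [0/1 + 1/1*7/8, 0/1 + 1/1*1/1) = [7/8, 1/1)
  emit 'e', narrow to [5/8, 7/8)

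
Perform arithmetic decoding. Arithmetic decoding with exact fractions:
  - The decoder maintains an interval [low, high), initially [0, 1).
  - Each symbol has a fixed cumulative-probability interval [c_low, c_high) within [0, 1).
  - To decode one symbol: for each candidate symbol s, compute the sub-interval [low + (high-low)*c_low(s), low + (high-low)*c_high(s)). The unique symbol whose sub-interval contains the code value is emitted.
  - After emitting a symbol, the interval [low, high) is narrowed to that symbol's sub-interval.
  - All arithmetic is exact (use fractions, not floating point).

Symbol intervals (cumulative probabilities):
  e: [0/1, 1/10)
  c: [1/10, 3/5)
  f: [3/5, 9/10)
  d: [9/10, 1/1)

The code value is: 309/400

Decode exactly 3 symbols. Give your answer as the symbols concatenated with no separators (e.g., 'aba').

Step 1: interval [0/1, 1/1), width = 1/1 - 0/1 = 1/1
  'e': [0/1 + 1/1*0/1, 0/1 + 1/1*1/10) = [0/1, 1/10)
  'c': [0/1 + 1/1*1/10, 0/1 + 1/1*3/5) = [1/10, 3/5)
  'f': [0/1 + 1/1*3/5, 0/1 + 1/1*9/10) = [3/5, 9/10) <- contains code 309/400
  'd': [0/1 + 1/1*9/10, 0/1 + 1/1*1/1) = [9/10, 1/1)
  emit 'f', narrow to [3/5, 9/10)
Step 2: interval [3/5, 9/10), width = 9/10 - 3/5 = 3/10
  'e': [3/5 + 3/10*0/1, 3/5 + 3/10*1/10) = [3/5, 63/100)
  'c': [3/5 + 3/10*1/10, 3/5 + 3/10*3/5) = [63/100, 39/50) <- contains code 309/400
  'f': [3/5 + 3/10*3/5, 3/5 + 3/10*9/10) = [39/50, 87/100)
  'd': [3/5 + 3/10*9/10, 3/5 + 3/10*1/1) = [87/100, 9/10)
  emit 'c', narrow to [63/100, 39/50)
Step 3: interval [63/100, 39/50), width = 39/50 - 63/100 = 3/20
  'e': [63/100 + 3/20*0/1, 63/100 + 3/20*1/10) = [63/100, 129/200)
  'c': [63/100 + 3/20*1/10, 63/100 + 3/20*3/5) = [129/200, 18/25)
  'f': [63/100 + 3/20*3/5, 63/100 + 3/20*9/10) = [18/25, 153/200)
  'd': [63/100 + 3/20*9/10, 63/100 + 3/20*1/1) = [153/200, 39/50) <- contains code 309/400
  emit 'd', narrow to [153/200, 39/50)

Answer: fcd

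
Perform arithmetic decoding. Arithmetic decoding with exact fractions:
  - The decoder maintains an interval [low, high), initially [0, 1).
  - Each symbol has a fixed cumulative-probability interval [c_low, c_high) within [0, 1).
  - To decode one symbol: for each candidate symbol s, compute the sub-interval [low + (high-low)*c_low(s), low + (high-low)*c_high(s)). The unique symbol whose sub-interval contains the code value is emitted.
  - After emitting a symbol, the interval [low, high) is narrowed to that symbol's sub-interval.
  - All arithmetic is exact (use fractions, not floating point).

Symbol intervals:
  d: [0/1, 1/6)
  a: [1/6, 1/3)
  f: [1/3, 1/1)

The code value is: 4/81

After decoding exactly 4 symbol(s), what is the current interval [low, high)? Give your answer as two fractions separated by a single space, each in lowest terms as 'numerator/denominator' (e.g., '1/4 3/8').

Answer: 7/162 1/18

Derivation:
Step 1: interval [0/1, 1/1), width = 1/1 - 0/1 = 1/1
  'd': [0/1 + 1/1*0/1, 0/1 + 1/1*1/6) = [0/1, 1/6) <- contains code 4/81
  'a': [0/1 + 1/1*1/6, 0/1 + 1/1*1/3) = [1/6, 1/3)
  'f': [0/1 + 1/1*1/3, 0/1 + 1/1*1/1) = [1/3, 1/1)
  emit 'd', narrow to [0/1, 1/6)
Step 2: interval [0/1, 1/6), width = 1/6 - 0/1 = 1/6
  'd': [0/1 + 1/6*0/1, 0/1 + 1/6*1/6) = [0/1, 1/36)
  'a': [0/1 + 1/6*1/6, 0/1 + 1/6*1/3) = [1/36, 1/18) <- contains code 4/81
  'f': [0/1 + 1/6*1/3, 0/1 + 1/6*1/1) = [1/18, 1/6)
  emit 'a', narrow to [1/36, 1/18)
Step 3: interval [1/36, 1/18), width = 1/18 - 1/36 = 1/36
  'd': [1/36 + 1/36*0/1, 1/36 + 1/36*1/6) = [1/36, 7/216)
  'a': [1/36 + 1/36*1/6, 1/36 + 1/36*1/3) = [7/216, 1/27)
  'f': [1/36 + 1/36*1/3, 1/36 + 1/36*1/1) = [1/27, 1/18) <- contains code 4/81
  emit 'f', narrow to [1/27, 1/18)
Step 4: interval [1/27, 1/18), width = 1/18 - 1/27 = 1/54
  'd': [1/27 + 1/54*0/1, 1/27 + 1/54*1/6) = [1/27, 13/324)
  'a': [1/27 + 1/54*1/6, 1/27 + 1/54*1/3) = [13/324, 7/162)
  'f': [1/27 + 1/54*1/3, 1/27 + 1/54*1/1) = [7/162, 1/18) <- contains code 4/81
  emit 'f', narrow to [7/162, 1/18)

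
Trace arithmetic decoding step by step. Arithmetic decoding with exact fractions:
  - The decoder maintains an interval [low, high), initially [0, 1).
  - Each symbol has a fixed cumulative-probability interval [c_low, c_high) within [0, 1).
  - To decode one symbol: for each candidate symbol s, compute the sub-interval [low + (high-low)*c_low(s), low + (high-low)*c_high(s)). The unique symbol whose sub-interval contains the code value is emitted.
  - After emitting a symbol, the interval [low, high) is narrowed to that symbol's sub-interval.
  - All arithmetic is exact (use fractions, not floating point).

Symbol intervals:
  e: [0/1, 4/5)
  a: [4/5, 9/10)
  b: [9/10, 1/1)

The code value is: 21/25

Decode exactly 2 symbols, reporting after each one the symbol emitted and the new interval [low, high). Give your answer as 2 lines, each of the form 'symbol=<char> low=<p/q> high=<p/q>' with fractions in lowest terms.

Answer: symbol=a low=4/5 high=9/10
symbol=e low=4/5 high=22/25

Derivation:
Step 1: interval [0/1, 1/1), width = 1/1 - 0/1 = 1/1
  'e': [0/1 + 1/1*0/1, 0/1 + 1/1*4/5) = [0/1, 4/5)
  'a': [0/1 + 1/1*4/5, 0/1 + 1/1*9/10) = [4/5, 9/10) <- contains code 21/25
  'b': [0/1 + 1/1*9/10, 0/1 + 1/1*1/1) = [9/10, 1/1)
  emit 'a', narrow to [4/5, 9/10)
Step 2: interval [4/5, 9/10), width = 9/10 - 4/5 = 1/10
  'e': [4/5 + 1/10*0/1, 4/5 + 1/10*4/5) = [4/5, 22/25) <- contains code 21/25
  'a': [4/5 + 1/10*4/5, 4/5 + 1/10*9/10) = [22/25, 89/100)
  'b': [4/5 + 1/10*9/10, 4/5 + 1/10*1/1) = [89/100, 9/10)
  emit 'e', narrow to [4/5, 22/25)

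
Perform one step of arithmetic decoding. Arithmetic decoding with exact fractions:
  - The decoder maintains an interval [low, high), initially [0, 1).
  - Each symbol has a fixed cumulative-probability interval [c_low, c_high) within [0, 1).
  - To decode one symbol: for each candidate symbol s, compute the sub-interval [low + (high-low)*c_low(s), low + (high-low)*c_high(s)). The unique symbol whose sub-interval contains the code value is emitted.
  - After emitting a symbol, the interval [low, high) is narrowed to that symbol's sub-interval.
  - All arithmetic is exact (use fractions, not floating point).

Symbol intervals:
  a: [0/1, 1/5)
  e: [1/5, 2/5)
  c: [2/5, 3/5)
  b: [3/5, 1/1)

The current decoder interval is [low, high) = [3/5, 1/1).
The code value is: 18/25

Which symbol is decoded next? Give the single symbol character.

Interval width = high − low = 1/1 − 3/5 = 2/5
Scaled code = (code − low) / width = (18/25 − 3/5) / 2/5 = 3/10
  a: [0/1, 1/5) 
  e: [1/5, 2/5) ← scaled code falls here ✓
  c: [2/5, 3/5) 
  b: [3/5, 1/1) 

Answer: e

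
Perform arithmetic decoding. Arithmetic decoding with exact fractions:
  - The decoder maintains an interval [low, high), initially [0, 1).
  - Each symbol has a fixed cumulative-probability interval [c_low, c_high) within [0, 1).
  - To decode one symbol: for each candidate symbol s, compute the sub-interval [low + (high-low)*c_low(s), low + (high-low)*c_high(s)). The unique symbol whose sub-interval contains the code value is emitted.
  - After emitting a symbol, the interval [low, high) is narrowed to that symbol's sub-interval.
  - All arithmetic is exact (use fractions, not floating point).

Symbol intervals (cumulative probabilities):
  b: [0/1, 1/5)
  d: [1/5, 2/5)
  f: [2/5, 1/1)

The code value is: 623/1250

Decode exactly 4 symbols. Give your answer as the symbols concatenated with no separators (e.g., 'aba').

Answer: fbff

Derivation:
Step 1: interval [0/1, 1/1), width = 1/1 - 0/1 = 1/1
  'b': [0/1 + 1/1*0/1, 0/1 + 1/1*1/5) = [0/1, 1/5)
  'd': [0/1 + 1/1*1/5, 0/1 + 1/1*2/5) = [1/5, 2/5)
  'f': [0/1 + 1/1*2/5, 0/1 + 1/1*1/1) = [2/5, 1/1) <- contains code 623/1250
  emit 'f', narrow to [2/5, 1/1)
Step 2: interval [2/5, 1/1), width = 1/1 - 2/5 = 3/5
  'b': [2/5 + 3/5*0/1, 2/5 + 3/5*1/5) = [2/5, 13/25) <- contains code 623/1250
  'd': [2/5 + 3/5*1/5, 2/5 + 3/5*2/5) = [13/25, 16/25)
  'f': [2/5 + 3/5*2/5, 2/5 + 3/5*1/1) = [16/25, 1/1)
  emit 'b', narrow to [2/5, 13/25)
Step 3: interval [2/5, 13/25), width = 13/25 - 2/5 = 3/25
  'b': [2/5 + 3/25*0/1, 2/5 + 3/25*1/5) = [2/5, 53/125)
  'd': [2/5 + 3/25*1/5, 2/5 + 3/25*2/5) = [53/125, 56/125)
  'f': [2/5 + 3/25*2/5, 2/5 + 3/25*1/1) = [56/125, 13/25) <- contains code 623/1250
  emit 'f', narrow to [56/125, 13/25)
Step 4: interval [56/125, 13/25), width = 13/25 - 56/125 = 9/125
  'b': [56/125 + 9/125*0/1, 56/125 + 9/125*1/5) = [56/125, 289/625)
  'd': [56/125 + 9/125*1/5, 56/125 + 9/125*2/5) = [289/625, 298/625)
  'f': [56/125 + 9/125*2/5, 56/125 + 9/125*1/1) = [298/625, 13/25) <- contains code 623/1250
  emit 'f', narrow to [298/625, 13/25)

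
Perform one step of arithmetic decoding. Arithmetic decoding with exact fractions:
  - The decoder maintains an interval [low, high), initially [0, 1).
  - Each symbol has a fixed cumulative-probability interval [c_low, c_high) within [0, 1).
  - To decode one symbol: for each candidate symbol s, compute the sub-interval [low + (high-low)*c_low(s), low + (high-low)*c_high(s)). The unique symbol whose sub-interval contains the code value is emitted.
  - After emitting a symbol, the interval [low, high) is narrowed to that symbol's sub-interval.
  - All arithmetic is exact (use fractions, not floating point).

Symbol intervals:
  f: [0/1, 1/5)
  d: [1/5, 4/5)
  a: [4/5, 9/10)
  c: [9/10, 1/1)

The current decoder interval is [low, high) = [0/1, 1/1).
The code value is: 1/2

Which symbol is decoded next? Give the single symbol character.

Interval width = high − low = 1/1 − 0/1 = 1/1
Scaled code = (code − low) / width = (1/2 − 0/1) / 1/1 = 1/2
  f: [0/1, 1/5) 
  d: [1/5, 4/5) ← scaled code falls here ✓
  a: [4/5, 9/10) 
  c: [9/10, 1/1) 

Answer: d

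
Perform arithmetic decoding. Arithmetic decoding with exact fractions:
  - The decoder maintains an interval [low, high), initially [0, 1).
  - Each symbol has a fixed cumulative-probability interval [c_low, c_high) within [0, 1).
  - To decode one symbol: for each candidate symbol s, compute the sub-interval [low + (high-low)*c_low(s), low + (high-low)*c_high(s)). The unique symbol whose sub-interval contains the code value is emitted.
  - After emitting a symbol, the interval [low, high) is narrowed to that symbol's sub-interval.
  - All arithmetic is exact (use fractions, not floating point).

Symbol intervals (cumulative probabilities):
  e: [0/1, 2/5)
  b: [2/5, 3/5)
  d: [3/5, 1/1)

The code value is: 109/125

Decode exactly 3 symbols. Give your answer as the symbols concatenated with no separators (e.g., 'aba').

Answer: dde

Derivation:
Step 1: interval [0/1, 1/1), width = 1/1 - 0/1 = 1/1
  'e': [0/1 + 1/1*0/1, 0/1 + 1/1*2/5) = [0/1, 2/5)
  'b': [0/1 + 1/1*2/5, 0/1 + 1/1*3/5) = [2/5, 3/5)
  'd': [0/1 + 1/1*3/5, 0/1 + 1/1*1/1) = [3/5, 1/1) <- contains code 109/125
  emit 'd', narrow to [3/5, 1/1)
Step 2: interval [3/5, 1/1), width = 1/1 - 3/5 = 2/5
  'e': [3/5 + 2/5*0/1, 3/5 + 2/5*2/5) = [3/5, 19/25)
  'b': [3/5 + 2/5*2/5, 3/5 + 2/5*3/5) = [19/25, 21/25)
  'd': [3/5 + 2/5*3/5, 3/5 + 2/5*1/1) = [21/25, 1/1) <- contains code 109/125
  emit 'd', narrow to [21/25, 1/1)
Step 3: interval [21/25, 1/1), width = 1/1 - 21/25 = 4/25
  'e': [21/25 + 4/25*0/1, 21/25 + 4/25*2/5) = [21/25, 113/125) <- contains code 109/125
  'b': [21/25 + 4/25*2/5, 21/25 + 4/25*3/5) = [113/125, 117/125)
  'd': [21/25 + 4/25*3/5, 21/25 + 4/25*1/1) = [117/125, 1/1)
  emit 'e', narrow to [21/25, 113/125)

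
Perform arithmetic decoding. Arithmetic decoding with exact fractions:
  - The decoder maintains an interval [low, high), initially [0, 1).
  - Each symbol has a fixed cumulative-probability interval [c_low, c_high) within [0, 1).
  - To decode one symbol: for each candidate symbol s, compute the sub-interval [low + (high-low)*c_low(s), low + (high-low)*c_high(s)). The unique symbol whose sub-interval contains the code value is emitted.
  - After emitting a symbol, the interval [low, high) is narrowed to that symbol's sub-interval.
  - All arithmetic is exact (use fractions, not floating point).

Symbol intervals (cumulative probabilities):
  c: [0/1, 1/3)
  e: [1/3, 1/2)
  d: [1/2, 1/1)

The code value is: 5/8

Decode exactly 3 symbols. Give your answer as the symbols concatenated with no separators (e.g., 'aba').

Answer: dcd

Derivation:
Step 1: interval [0/1, 1/1), width = 1/1 - 0/1 = 1/1
  'c': [0/1 + 1/1*0/1, 0/1 + 1/1*1/3) = [0/1, 1/3)
  'e': [0/1 + 1/1*1/3, 0/1 + 1/1*1/2) = [1/3, 1/2)
  'd': [0/1 + 1/1*1/2, 0/1 + 1/1*1/1) = [1/2, 1/1) <- contains code 5/8
  emit 'd', narrow to [1/2, 1/1)
Step 2: interval [1/2, 1/1), width = 1/1 - 1/2 = 1/2
  'c': [1/2 + 1/2*0/1, 1/2 + 1/2*1/3) = [1/2, 2/3) <- contains code 5/8
  'e': [1/2 + 1/2*1/3, 1/2 + 1/2*1/2) = [2/3, 3/4)
  'd': [1/2 + 1/2*1/2, 1/2 + 1/2*1/1) = [3/4, 1/1)
  emit 'c', narrow to [1/2, 2/3)
Step 3: interval [1/2, 2/3), width = 2/3 - 1/2 = 1/6
  'c': [1/2 + 1/6*0/1, 1/2 + 1/6*1/3) = [1/2, 5/9)
  'e': [1/2 + 1/6*1/3, 1/2 + 1/6*1/2) = [5/9, 7/12)
  'd': [1/2 + 1/6*1/2, 1/2 + 1/6*1/1) = [7/12, 2/3) <- contains code 5/8
  emit 'd', narrow to [7/12, 2/3)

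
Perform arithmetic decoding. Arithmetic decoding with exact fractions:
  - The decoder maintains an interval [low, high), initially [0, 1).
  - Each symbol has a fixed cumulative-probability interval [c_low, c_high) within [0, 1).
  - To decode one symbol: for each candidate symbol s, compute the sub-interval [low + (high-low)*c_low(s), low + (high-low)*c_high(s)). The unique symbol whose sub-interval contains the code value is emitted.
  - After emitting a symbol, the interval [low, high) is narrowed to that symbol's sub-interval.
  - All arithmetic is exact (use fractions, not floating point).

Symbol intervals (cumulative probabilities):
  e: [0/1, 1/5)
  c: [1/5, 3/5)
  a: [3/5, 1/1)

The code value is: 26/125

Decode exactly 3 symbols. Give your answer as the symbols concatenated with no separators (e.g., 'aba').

Answer: cee

Derivation:
Step 1: interval [0/1, 1/1), width = 1/1 - 0/1 = 1/1
  'e': [0/1 + 1/1*0/1, 0/1 + 1/1*1/5) = [0/1, 1/5)
  'c': [0/1 + 1/1*1/5, 0/1 + 1/1*3/5) = [1/5, 3/5) <- contains code 26/125
  'a': [0/1 + 1/1*3/5, 0/1 + 1/1*1/1) = [3/5, 1/1)
  emit 'c', narrow to [1/5, 3/5)
Step 2: interval [1/5, 3/5), width = 3/5 - 1/5 = 2/5
  'e': [1/5 + 2/5*0/1, 1/5 + 2/5*1/5) = [1/5, 7/25) <- contains code 26/125
  'c': [1/5 + 2/5*1/5, 1/5 + 2/5*3/5) = [7/25, 11/25)
  'a': [1/5 + 2/5*3/5, 1/5 + 2/5*1/1) = [11/25, 3/5)
  emit 'e', narrow to [1/5, 7/25)
Step 3: interval [1/5, 7/25), width = 7/25 - 1/5 = 2/25
  'e': [1/5 + 2/25*0/1, 1/5 + 2/25*1/5) = [1/5, 27/125) <- contains code 26/125
  'c': [1/5 + 2/25*1/5, 1/5 + 2/25*3/5) = [27/125, 31/125)
  'a': [1/5 + 2/25*3/5, 1/5 + 2/25*1/1) = [31/125, 7/25)
  emit 'e', narrow to [1/5, 27/125)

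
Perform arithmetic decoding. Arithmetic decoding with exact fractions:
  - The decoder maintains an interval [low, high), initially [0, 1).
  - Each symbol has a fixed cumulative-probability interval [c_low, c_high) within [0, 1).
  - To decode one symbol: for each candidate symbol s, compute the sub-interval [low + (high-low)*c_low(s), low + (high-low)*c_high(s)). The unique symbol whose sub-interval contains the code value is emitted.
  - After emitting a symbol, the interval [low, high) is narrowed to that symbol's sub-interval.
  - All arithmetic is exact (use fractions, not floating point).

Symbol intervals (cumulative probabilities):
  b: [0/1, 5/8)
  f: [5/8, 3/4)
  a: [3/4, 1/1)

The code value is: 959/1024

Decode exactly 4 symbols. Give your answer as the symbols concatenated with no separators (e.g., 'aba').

Answer: afaa

Derivation:
Step 1: interval [0/1, 1/1), width = 1/1 - 0/1 = 1/1
  'b': [0/1 + 1/1*0/1, 0/1 + 1/1*5/8) = [0/1, 5/8)
  'f': [0/1 + 1/1*5/8, 0/1 + 1/1*3/4) = [5/8, 3/4)
  'a': [0/1 + 1/1*3/4, 0/1 + 1/1*1/1) = [3/4, 1/1) <- contains code 959/1024
  emit 'a', narrow to [3/4, 1/1)
Step 2: interval [3/4, 1/1), width = 1/1 - 3/4 = 1/4
  'b': [3/4 + 1/4*0/1, 3/4 + 1/4*5/8) = [3/4, 29/32)
  'f': [3/4 + 1/4*5/8, 3/4 + 1/4*3/4) = [29/32, 15/16) <- contains code 959/1024
  'a': [3/4 + 1/4*3/4, 3/4 + 1/4*1/1) = [15/16, 1/1)
  emit 'f', narrow to [29/32, 15/16)
Step 3: interval [29/32, 15/16), width = 15/16 - 29/32 = 1/32
  'b': [29/32 + 1/32*0/1, 29/32 + 1/32*5/8) = [29/32, 237/256)
  'f': [29/32 + 1/32*5/8, 29/32 + 1/32*3/4) = [237/256, 119/128)
  'a': [29/32 + 1/32*3/4, 29/32 + 1/32*1/1) = [119/128, 15/16) <- contains code 959/1024
  emit 'a', narrow to [119/128, 15/16)
Step 4: interval [119/128, 15/16), width = 15/16 - 119/128 = 1/128
  'b': [119/128 + 1/128*0/1, 119/128 + 1/128*5/8) = [119/128, 957/1024)
  'f': [119/128 + 1/128*5/8, 119/128 + 1/128*3/4) = [957/1024, 479/512)
  'a': [119/128 + 1/128*3/4, 119/128 + 1/128*1/1) = [479/512, 15/16) <- contains code 959/1024
  emit 'a', narrow to [479/512, 15/16)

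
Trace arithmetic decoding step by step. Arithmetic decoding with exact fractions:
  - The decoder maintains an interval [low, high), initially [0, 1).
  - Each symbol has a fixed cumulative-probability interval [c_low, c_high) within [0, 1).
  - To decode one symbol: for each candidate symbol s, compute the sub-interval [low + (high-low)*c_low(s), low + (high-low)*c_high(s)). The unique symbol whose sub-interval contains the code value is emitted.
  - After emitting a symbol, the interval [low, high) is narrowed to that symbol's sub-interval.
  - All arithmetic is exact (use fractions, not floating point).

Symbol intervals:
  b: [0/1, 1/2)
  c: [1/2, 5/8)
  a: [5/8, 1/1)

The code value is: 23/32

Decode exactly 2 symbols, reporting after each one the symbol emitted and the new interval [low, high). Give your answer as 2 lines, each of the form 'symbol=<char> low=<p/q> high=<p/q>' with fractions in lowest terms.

Answer: symbol=a low=5/8 high=1/1
symbol=b low=5/8 high=13/16

Derivation:
Step 1: interval [0/1, 1/1), width = 1/1 - 0/1 = 1/1
  'b': [0/1 + 1/1*0/1, 0/1 + 1/1*1/2) = [0/1, 1/2)
  'c': [0/1 + 1/1*1/2, 0/1 + 1/1*5/8) = [1/2, 5/8)
  'a': [0/1 + 1/1*5/8, 0/1 + 1/1*1/1) = [5/8, 1/1) <- contains code 23/32
  emit 'a', narrow to [5/8, 1/1)
Step 2: interval [5/8, 1/1), width = 1/1 - 5/8 = 3/8
  'b': [5/8 + 3/8*0/1, 5/8 + 3/8*1/2) = [5/8, 13/16) <- contains code 23/32
  'c': [5/8 + 3/8*1/2, 5/8 + 3/8*5/8) = [13/16, 55/64)
  'a': [5/8 + 3/8*5/8, 5/8 + 3/8*1/1) = [55/64, 1/1)
  emit 'b', narrow to [5/8, 13/16)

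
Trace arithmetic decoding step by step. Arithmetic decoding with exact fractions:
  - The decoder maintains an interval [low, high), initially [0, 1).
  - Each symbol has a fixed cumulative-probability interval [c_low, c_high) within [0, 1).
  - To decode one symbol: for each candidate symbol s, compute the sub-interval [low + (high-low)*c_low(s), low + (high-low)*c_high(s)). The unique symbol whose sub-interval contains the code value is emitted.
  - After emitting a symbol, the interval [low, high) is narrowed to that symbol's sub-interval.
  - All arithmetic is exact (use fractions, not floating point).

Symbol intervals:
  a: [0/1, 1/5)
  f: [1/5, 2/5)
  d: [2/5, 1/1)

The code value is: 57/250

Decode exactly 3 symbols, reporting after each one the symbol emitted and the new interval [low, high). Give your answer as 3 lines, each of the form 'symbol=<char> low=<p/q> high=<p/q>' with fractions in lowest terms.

Answer: symbol=f low=1/5 high=2/5
symbol=a low=1/5 high=6/25
symbol=d low=27/125 high=6/25

Derivation:
Step 1: interval [0/1, 1/1), width = 1/1 - 0/1 = 1/1
  'a': [0/1 + 1/1*0/1, 0/1 + 1/1*1/5) = [0/1, 1/5)
  'f': [0/1 + 1/1*1/5, 0/1 + 1/1*2/5) = [1/5, 2/5) <- contains code 57/250
  'd': [0/1 + 1/1*2/5, 0/1 + 1/1*1/1) = [2/5, 1/1)
  emit 'f', narrow to [1/5, 2/5)
Step 2: interval [1/5, 2/5), width = 2/5 - 1/5 = 1/5
  'a': [1/5 + 1/5*0/1, 1/5 + 1/5*1/5) = [1/5, 6/25) <- contains code 57/250
  'f': [1/5 + 1/5*1/5, 1/5 + 1/5*2/5) = [6/25, 7/25)
  'd': [1/5 + 1/5*2/5, 1/5 + 1/5*1/1) = [7/25, 2/5)
  emit 'a', narrow to [1/5, 6/25)
Step 3: interval [1/5, 6/25), width = 6/25 - 1/5 = 1/25
  'a': [1/5 + 1/25*0/1, 1/5 + 1/25*1/5) = [1/5, 26/125)
  'f': [1/5 + 1/25*1/5, 1/5 + 1/25*2/5) = [26/125, 27/125)
  'd': [1/5 + 1/25*2/5, 1/5 + 1/25*1/1) = [27/125, 6/25) <- contains code 57/250
  emit 'd', narrow to [27/125, 6/25)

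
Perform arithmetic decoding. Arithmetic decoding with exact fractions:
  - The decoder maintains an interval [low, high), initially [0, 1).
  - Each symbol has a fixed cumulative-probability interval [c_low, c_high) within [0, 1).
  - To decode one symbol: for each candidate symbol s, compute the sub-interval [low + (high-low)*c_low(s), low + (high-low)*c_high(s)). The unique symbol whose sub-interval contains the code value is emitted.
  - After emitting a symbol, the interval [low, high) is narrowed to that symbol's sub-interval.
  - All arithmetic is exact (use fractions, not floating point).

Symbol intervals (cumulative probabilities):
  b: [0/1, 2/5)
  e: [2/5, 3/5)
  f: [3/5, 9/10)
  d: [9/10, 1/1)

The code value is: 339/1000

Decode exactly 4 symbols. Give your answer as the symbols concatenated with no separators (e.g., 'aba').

Step 1: interval [0/1, 1/1), width = 1/1 - 0/1 = 1/1
  'b': [0/1 + 1/1*0/1, 0/1 + 1/1*2/5) = [0/1, 2/5) <- contains code 339/1000
  'e': [0/1 + 1/1*2/5, 0/1 + 1/1*3/5) = [2/5, 3/5)
  'f': [0/1 + 1/1*3/5, 0/1 + 1/1*9/10) = [3/5, 9/10)
  'd': [0/1 + 1/1*9/10, 0/1 + 1/1*1/1) = [9/10, 1/1)
  emit 'b', narrow to [0/1, 2/5)
Step 2: interval [0/1, 2/5), width = 2/5 - 0/1 = 2/5
  'b': [0/1 + 2/5*0/1, 0/1 + 2/5*2/5) = [0/1, 4/25)
  'e': [0/1 + 2/5*2/5, 0/1 + 2/5*3/5) = [4/25, 6/25)
  'f': [0/1 + 2/5*3/5, 0/1 + 2/5*9/10) = [6/25, 9/25) <- contains code 339/1000
  'd': [0/1 + 2/5*9/10, 0/1 + 2/5*1/1) = [9/25, 2/5)
  emit 'f', narrow to [6/25, 9/25)
Step 3: interval [6/25, 9/25), width = 9/25 - 6/25 = 3/25
  'b': [6/25 + 3/25*0/1, 6/25 + 3/25*2/5) = [6/25, 36/125)
  'e': [6/25 + 3/25*2/5, 6/25 + 3/25*3/5) = [36/125, 39/125)
  'f': [6/25 + 3/25*3/5, 6/25 + 3/25*9/10) = [39/125, 87/250) <- contains code 339/1000
  'd': [6/25 + 3/25*9/10, 6/25 + 3/25*1/1) = [87/250, 9/25)
  emit 'f', narrow to [39/125, 87/250)
Step 4: interval [39/125, 87/250), width = 87/250 - 39/125 = 9/250
  'b': [39/125 + 9/250*0/1, 39/125 + 9/250*2/5) = [39/125, 204/625)
  'e': [39/125 + 9/250*2/5, 39/125 + 9/250*3/5) = [204/625, 417/1250)
  'f': [39/125 + 9/250*3/5, 39/125 + 9/250*9/10) = [417/1250, 861/2500) <- contains code 339/1000
  'd': [39/125 + 9/250*9/10, 39/125 + 9/250*1/1) = [861/2500, 87/250)
  emit 'f', narrow to [417/1250, 861/2500)

Answer: bfff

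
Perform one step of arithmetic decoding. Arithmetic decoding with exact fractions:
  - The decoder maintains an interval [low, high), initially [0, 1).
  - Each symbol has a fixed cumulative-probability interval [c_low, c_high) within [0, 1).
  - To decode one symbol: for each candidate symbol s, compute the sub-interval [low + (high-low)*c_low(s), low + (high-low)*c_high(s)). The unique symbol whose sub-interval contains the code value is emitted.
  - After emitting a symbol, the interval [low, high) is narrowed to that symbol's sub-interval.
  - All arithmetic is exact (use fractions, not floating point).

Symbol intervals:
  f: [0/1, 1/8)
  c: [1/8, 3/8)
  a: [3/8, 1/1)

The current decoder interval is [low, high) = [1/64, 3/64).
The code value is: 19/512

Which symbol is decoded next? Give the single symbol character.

Answer: a

Derivation:
Interval width = high − low = 3/64 − 1/64 = 1/32
Scaled code = (code − low) / width = (19/512 − 1/64) / 1/32 = 11/16
  f: [0/1, 1/8) 
  c: [1/8, 3/8) 
  a: [3/8, 1/1) ← scaled code falls here ✓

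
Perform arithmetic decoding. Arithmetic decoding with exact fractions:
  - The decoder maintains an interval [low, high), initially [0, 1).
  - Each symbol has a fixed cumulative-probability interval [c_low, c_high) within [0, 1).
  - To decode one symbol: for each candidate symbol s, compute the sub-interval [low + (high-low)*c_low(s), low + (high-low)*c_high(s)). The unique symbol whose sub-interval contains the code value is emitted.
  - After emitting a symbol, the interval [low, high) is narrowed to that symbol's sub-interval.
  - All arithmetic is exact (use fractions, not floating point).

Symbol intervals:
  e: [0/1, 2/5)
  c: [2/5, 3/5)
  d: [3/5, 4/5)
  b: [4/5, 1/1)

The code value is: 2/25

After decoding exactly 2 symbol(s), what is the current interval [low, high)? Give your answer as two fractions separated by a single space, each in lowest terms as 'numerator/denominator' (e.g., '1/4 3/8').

Answer: 0/1 4/25

Derivation:
Step 1: interval [0/1, 1/1), width = 1/1 - 0/1 = 1/1
  'e': [0/1 + 1/1*0/1, 0/1 + 1/1*2/5) = [0/1, 2/5) <- contains code 2/25
  'c': [0/1 + 1/1*2/5, 0/1 + 1/1*3/5) = [2/5, 3/5)
  'd': [0/1 + 1/1*3/5, 0/1 + 1/1*4/5) = [3/5, 4/5)
  'b': [0/1 + 1/1*4/5, 0/1 + 1/1*1/1) = [4/5, 1/1)
  emit 'e', narrow to [0/1, 2/5)
Step 2: interval [0/1, 2/5), width = 2/5 - 0/1 = 2/5
  'e': [0/1 + 2/5*0/1, 0/1 + 2/5*2/5) = [0/1, 4/25) <- contains code 2/25
  'c': [0/1 + 2/5*2/5, 0/1 + 2/5*3/5) = [4/25, 6/25)
  'd': [0/1 + 2/5*3/5, 0/1 + 2/5*4/5) = [6/25, 8/25)
  'b': [0/1 + 2/5*4/5, 0/1 + 2/5*1/1) = [8/25, 2/5)
  emit 'e', narrow to [0/1, 4/25)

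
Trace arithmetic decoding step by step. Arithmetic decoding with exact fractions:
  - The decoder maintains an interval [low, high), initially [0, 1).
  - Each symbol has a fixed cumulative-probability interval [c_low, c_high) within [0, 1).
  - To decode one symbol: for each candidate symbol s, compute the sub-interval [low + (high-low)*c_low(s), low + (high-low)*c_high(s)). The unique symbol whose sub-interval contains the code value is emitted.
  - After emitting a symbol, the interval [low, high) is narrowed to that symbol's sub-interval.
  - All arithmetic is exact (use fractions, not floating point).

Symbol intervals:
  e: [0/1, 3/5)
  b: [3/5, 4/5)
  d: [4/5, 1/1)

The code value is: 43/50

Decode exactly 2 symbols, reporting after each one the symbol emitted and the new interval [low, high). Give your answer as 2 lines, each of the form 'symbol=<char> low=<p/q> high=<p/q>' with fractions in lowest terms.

Answer: symbol=d low=4/5 high=1/1
symbol=e low=4/5 high=23/25

Derivation:
Step 1: interval [0/1, 1/1), width = 1/1 - 0/1 = 1/1
  'e': [0/1 + 1/1*0/1, 0/1 + 1/1*3/5) = [0/1, 3/5)
  'b': [0/1 + 1/1*3/5, 0/1 + 1/1*4/5) = [3/5, 4/5)
  'd': [0/1 + 1/1*4/5, 0/1 + 1/1*1/1) = [4/5, 1/1) <- contains code 43/50
  emit 'd', narrow to [4/5, 1/1)
Step 2: interval [4/5, 1/1), width = 1/1 - 4/5 = 1/5
  'e': [4/5 + 1/5*0/1, 4/5 + 1/5*3/5) = [4/5, 23/25) <- contains code 43/50
  'b': [4/5 + 1/5*3/5, 4/5 + 1/5*4/5) = [23/25, 24/25)
  'd': [4/5 + 1/5*4/5, 4/5 + 1/5*1/1) = [24/25, 1/1)
  emit 'e', narrow to [4/5, 23/25)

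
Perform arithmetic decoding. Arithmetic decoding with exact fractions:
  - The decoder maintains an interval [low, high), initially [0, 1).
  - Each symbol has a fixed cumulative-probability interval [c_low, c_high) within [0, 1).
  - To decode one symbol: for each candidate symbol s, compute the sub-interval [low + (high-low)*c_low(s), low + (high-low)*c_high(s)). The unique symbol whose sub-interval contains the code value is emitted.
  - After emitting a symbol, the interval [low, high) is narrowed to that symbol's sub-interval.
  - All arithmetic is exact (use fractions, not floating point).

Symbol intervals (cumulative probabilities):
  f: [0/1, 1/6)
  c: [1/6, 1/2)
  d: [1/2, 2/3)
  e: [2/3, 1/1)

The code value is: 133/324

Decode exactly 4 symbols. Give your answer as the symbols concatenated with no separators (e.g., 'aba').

Answer: cecf

Derivation:
Step 1: interval [0/1, 1/1), width = 1/1 - 0/1 = 1/1
  'f': [0/1 + 1/1*0/1, 0/1 + 1/1*1/6) = [0/1, 1/6)
  'c': [0/1 + 1/1*1/6, 0/1 + 1/1*1/2) = [1/6, 1/2) <- contains code 133/324
  'd': [0/1 + 1/1*1/2, 0/1 + 1/1*2/3) = [1/2, 2/3)
  'e': [0/1 + 1/1*2/3, 0/1 + 1/1*1/1) = [2/3, 1/1)
  emit 'c', narrow to [1/6, 1/2)
Step 2: interval [1/6, 1/2), width = 1/2 - 1/6 = 1/3
  'f': [1/6 + 1/3*0/1, 1/6 + 1/3*1/6) = [1/6, 2/9)
  'c': [1/6 + 1/3*1/6, 1/6 + 1/3*1/2) = [2/9, 1/3)
  'd': [1/6 + 1/3*1/2, 1/6 + 1/3*2/3) = [1/3, 7/18)
  'e': [1/6 + 1/3*2/3, 1/6 + 1/3*1/1) = [7/18, 1/2) <- contains code 133/324
  emit 'e', narrow to [7/18, 1/2)
Step 3: interval [7/18, 1/2), width = 1/2 - 7/18 = 1/9
  'f': [7/18 + 1/9*0/1, 7/18 + 1/9*1/6) = [7/18, 11/27)
  'c': [7/18 + 1/9*1/6, 7/18 + 1/9*1/2) = [11/27, 4/9) <- contains code 133/324
  'd': [7/18 + 1/9*1/2, 7/18 + 1/9*2/3) = [4/9, 25/54)
  'e': [7/18 + 1/9*2/3, 7/18 + 1/9*1/1) = [25/54, 1/2)
  emit 'c', narrow to [11/27, 4/9)
Step 4: interval [11/27, 4/9), width = 4/9 - 11/27 = 1/27
  'f': [11/27 + 1/27*0/1, 11/27 + 1/27*1/6) = [11/27, 67/162) <- contains code 133/324
  'c': [11/27 + 1/27*1/6, 11/27 + 1/27*1/2) = [67/162, 23/54)
  'd': [11/27 + 1/27*1/2, 11/27 + 1/27*2/3) = [23/54, 35/81)
  'e': [11/27 + 1/27*2/3, 11/27 + 1/27*1/1) = [35/81, 4/9)
  emit 'f', narrow to [11/27, 67/162)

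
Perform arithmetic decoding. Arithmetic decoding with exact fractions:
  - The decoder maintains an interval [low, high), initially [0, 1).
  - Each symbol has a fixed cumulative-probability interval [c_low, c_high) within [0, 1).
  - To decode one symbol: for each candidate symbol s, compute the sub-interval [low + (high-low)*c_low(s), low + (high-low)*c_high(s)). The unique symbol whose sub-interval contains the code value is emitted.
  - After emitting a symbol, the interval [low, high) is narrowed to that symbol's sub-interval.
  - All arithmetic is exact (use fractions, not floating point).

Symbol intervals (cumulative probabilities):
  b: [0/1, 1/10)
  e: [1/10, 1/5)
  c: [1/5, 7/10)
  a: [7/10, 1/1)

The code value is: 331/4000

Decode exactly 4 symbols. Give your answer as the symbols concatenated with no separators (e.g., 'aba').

Answer: bacc

Derivation:
Step 1: interval [0/1, 1/1), width = 1/1 - 0/1 = 1/1
  'b': [0/1 + 1/1*0/1, 0/1 + 1/1*1/10) = [0/1, 1/10) <- contains code 331/4000
  'e': [0/1 + 1/1*1/10, 0/1 + 1/1*1/5) = [1/10, 1/5)
  'c': [0/1 + 1/1*1/5, 0/1 + 1/1*7/10) = [1/5, 7/10)
  'a': [0/1 + 1/1*7/10, 0/1 + 1/1*1/1) = [7/10, 1/1)
  emit 'b', narrow to [0/1, 1/10)
Step 2: interval [0/1, 1/10), width = 1/10 - 0/1 = 1/10
  'b': [0/1 + 1/10*0/1, 0/1 + 1/10*1/10) = [0/1, 1/100)
  'e': [0/1 + 1/10*1/10, 0/1 + 1/10*1/5) = [1/100, 1/50)
  'c': [0/1 + 1/10*1/5, 0/1 + 1/10*7/10) = [1/50, 7/100)
  'a': [0/1 + 1/10*7/10, 0/1 + 1/10*1/1) = [7/100, 1/10) <- contains code 331/4000
  emit 'a', narrow to [7/100, 1/10)
Step 3: interval [7/100, 1/10), width = 1/10 - 7/100 = 3/100
  'b': [7/100 + 3/100*0/1, 7/100 + 3/100*1/10) = [7/100, 73/1000)
  'e': [7/100 + 3/100*1/10, 7/100 + 3/100*1/5) = [73/1000, 19/250)
  'c': [7/100 + 3/100*1/5, 7/100 + 3/100*7/10) = [19/250, 91/1000) <- contains code 331/4000
  'a': [7/100 + 3/100*7/10, 7/100 + 3/100*1/1) = [91/1000, 1/10)
  emit 'c', narrow to [19/250, 91/1000)
Step 4: interval [19/250, 91/1000), width = 91/1000 - 19/250 = 3/200
  'b': [19/250 + 3/200*0/1, 19/250 + 3/200*1/10) = [19/250, 31/400)
  'e': [19/250 + 3/200*1/10, 19/250 + 3/200*1/5) = [31/400, 79/1000)
  'c': [19/250 + 3/200*1/5, 19/250 + 3/200*7/10) = [79/1000, 173/2000) <- contains code 331/4000
  'a': [19/250 + 3/200*7/10, 19/250 + 3/200*1/1) = [173/2000, 91/1000)
  emit 'c', narrow to [79/1000, 173/2000)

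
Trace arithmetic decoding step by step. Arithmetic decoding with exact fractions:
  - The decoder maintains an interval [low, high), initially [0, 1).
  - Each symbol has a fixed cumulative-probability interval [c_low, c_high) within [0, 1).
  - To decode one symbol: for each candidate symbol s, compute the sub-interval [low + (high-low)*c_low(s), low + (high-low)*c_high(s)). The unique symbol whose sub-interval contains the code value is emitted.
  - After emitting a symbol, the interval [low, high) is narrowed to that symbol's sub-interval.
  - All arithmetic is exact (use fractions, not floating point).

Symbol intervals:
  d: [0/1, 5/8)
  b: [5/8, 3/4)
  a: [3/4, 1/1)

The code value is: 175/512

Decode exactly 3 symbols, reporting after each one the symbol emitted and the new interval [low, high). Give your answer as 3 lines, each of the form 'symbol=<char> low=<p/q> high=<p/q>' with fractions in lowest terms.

Answer: symbol=d low=0/1 high=5/8
symbol=d low=0/1 high=25/64
symbol=a low=75/256 high=25/64

Derivation:
Step 1: interval [0/1, 1/1), width = 1/1 - 0/1 = 1/1
  'd': [0/1 + 1/1*0/1, 0/1 + 1/1*5/8) = [0/1, 5/8) <- contains code 175/512
  'b': [0/1 + 1/1*5/8, 0/1 + 1/1*3/4) = [5/8, 3/4)
  'a': [0/1 + 1/1*3/4, 0/1 + 1/1*1/1) = [3/4, 1/1)
  emit 'd', narrow to [0/1, 5/8)
Step 2: interval [0/1, 5/8), width = 5/8 - 0/1 = 5/8
  'd': [0/1 + 5/8*0/1, 0/1 + 5/8*5/8) = [0/1, 25/64) <- contains code 175/512
  'b': [0/1 + 5/8*5/8, 0/1 + 5/8*3/4) = [25/64, 15/32)
  'a': [0/1 + 5/8*3/4, 0/1 + 5/8*1/1) = [15/32, 5/8)
  emit 'd', narrow to [0/1, 25/64)
Step 3: interval [0/1, 25/64), width = 25/64 - 0/1 = 25/64
  'd': [0/1 + 25/64*0/1, 0/1 + 25/64*5/8) = [0/1, 125/512)
  'b': [0/1 + 25/64*5/8, 0/1 + 25/64*3/4) = [125/512, 75/256)
  'a': [0/1 + 25/64*3/4, 0/1 + 25/64*1/1) = [75/256, 25/64) <- contains code 175/512
  emit 'a', narrow to [75/256, 25/64)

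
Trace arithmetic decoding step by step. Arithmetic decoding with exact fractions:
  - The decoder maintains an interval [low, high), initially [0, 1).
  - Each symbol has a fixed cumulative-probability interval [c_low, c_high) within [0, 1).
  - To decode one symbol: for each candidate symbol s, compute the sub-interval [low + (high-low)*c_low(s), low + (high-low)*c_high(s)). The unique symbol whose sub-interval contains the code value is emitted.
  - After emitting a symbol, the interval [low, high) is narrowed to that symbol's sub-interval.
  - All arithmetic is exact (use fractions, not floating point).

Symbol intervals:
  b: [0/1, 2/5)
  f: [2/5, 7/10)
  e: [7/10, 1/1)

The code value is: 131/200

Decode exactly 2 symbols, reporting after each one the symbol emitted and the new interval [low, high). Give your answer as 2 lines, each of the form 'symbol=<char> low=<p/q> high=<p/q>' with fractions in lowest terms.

Answer: symbol=f low=2/5 high=7/10
symbol=e low=61/100 high=7/10

Derivation:
Step 1: interval [0/1, 1/1), width = 1/1 - 0/1 = 1/1
  'b': [0/1 + 1/1*0/1, 0/1 + 1/1*2/5) = [0/1, 2/5)
  'f': [0/1 + 1/1*2/5, 0/1 + 1/1*7/10) = [2/5, 7/10) <- contains code 131/200
  'e': [0/1 + 1/1*7/10, 0/1 + 1/1*1/1) = [7/10, 1/1)
  emit 'f', narrow to [2/5, 7/10)
Step 2: interval [2/5, 7/10), width = 7/10 - 2/5 = 3/10
  'b': [2/5 + 3/10*0/1, 2/5 + 3/10*2/5) = [2/5, 13/25)
  'f': [2/5 + 3/10*2/5, 2/5 + 3/10*7/10) = [13/25, 61/100)
  'e': [2/5 + 3/10*7/10, 2/5 + 3/10*1/1) = [61/100, 7/10) <- contains code 131/200
  emit 'e', narrow to [61/100, 7/10)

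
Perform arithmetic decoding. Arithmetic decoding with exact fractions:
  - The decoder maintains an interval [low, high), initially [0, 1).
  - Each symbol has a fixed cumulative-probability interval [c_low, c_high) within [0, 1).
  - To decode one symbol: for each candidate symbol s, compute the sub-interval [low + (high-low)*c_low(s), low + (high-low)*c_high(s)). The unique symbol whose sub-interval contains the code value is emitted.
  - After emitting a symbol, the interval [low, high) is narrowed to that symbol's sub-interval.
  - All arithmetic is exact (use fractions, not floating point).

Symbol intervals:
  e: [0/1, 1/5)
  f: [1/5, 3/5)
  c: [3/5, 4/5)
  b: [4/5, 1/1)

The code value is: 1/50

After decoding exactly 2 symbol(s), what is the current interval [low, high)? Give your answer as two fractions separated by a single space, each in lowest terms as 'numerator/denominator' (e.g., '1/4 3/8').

Step 1: interval [0/1, 1/1), width = 1/1 - 0/1 = 1/1
  'e': [0/1 + 1/1*0/1, 0/1 + 1/1*1/5) = [0/1, 1/5) <- contains code 1/50
  'f': [0/1 + 1/1*1/5, 0/1 + 1/1*3/5) = [1/5, 3/5)
  'c': [0/1 + 1/1*3/5, 0/1 + 1/1*4/5) = [3/5, 4/5)
  'b': [0/1 + 1/1*4/5, 0/1 + 1/1*1/1) = [4/5, 1/1)
  emit 'e', narrow to [0/1, 1/5)
Step 2: interval [0/1, 1/5), width = 1/5 - 0/1 = 1/5
  'e': [0/1 + 1/5*0/1, 0/1 + 1/5*1/5) = [0/1, 1/25) <- contains code 1/50
  'f': [0/1 + 1/5*1/5, 0/1 + 1/5*3/5) = [1/25, 3/25)
  'c': [0/1 + 1/5*3/5, 0/1 + 1/5*4/5) = [3/25, 4/25)
  'b': [0/1 + 1/5*4/5, 0/1 + 1/5*1/1) = [4/25, 1/5)
  emit 'e', narrow to [0/1, 1/25)

Answer: 0/1 1/25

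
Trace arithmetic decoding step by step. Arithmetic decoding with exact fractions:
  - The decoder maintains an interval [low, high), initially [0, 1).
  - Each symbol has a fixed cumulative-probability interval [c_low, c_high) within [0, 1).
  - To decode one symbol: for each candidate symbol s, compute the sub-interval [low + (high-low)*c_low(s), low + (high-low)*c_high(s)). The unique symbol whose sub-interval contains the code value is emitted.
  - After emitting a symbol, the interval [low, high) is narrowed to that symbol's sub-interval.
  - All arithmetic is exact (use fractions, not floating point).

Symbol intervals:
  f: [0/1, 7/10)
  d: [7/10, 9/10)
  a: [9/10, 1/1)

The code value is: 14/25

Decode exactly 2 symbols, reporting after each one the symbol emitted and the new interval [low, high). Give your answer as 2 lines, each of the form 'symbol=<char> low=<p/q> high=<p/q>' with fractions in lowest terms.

Answer: symbol=f low=0/1 high=7/10
symbol=d low=49/100 high=63/100

Derivation:
Step 1: interval [0/1, 1/1), width = 1/1 - 0/1 = 1/1
  'f': [0/1 + 1/1*0/1, 0/1 + 1/1*7/10) = [0/1, 7/10) <- contains code 14/25
  'd': [0/1 + 1/1*7/10, 0/1 + 1/1*9/10) = [7/10, 9/10)
  'a': [0/1 + 1/1*9/10, 0/1 + 1/1*1/1) = [9/10, 1/1)
  emit 'f', narrow to [0/1, 7/10)
Step 2: interval [0/1, 7/10), width = 7/10 - 0/1 = 7/10
  'f': [0/1 + 7/10*0/1, 0/1 + 7/10*7/10) = [0/1, 49/100)
  'd': [0/1 + 7/10*7/10, 0/1 + 7/10*9/10) = [49/100, 63/100) <- contains code 14/25
  'a': [0/1 + 7/10*9/10, 0/1 + 7/10*1/1) = [63/100, 7/10)
  emit 'd', narrow to [49/100, 63/100)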